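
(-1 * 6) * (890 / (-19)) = 5340 / 19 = 281.05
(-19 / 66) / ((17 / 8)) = -76 / 561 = -0.14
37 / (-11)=-3.36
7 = 7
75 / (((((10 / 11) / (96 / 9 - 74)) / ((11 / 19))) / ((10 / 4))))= -15125 / 2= -7562.50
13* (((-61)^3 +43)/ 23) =-2950194/ 23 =-128269.30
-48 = -48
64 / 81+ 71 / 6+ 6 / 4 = 1144 / 81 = 14.12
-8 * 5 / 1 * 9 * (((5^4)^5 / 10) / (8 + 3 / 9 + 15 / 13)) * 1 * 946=-12666549682617187500 / 37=-342339180611275337.84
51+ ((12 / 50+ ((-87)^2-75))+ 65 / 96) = 18110201 / 2400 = 7545.92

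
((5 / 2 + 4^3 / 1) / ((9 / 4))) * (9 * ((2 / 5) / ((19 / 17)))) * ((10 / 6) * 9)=1428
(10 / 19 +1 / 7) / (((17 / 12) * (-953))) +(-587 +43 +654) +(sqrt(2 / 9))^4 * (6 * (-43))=5658300022 / 58177791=97.26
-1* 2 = -2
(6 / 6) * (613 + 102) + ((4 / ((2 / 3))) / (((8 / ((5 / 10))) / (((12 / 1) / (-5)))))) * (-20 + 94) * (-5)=1048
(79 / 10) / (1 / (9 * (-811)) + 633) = 576621 / 46202660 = 0.01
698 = 698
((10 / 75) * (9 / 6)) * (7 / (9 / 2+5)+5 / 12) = 263 / 1140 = 0.23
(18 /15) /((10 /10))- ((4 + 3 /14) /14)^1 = 881 /980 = 0.90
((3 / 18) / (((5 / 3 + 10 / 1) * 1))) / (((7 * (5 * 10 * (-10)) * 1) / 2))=-1 / 122500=-0.00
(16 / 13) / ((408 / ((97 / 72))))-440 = -10501823 / 23868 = -440.00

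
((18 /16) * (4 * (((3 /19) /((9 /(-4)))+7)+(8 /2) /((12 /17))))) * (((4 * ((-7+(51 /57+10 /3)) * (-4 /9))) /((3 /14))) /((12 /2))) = 6352864 /29241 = 217.26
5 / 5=1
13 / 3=4.33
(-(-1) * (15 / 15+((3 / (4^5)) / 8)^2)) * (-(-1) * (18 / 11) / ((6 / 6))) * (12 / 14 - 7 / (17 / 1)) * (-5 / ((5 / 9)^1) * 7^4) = -98817748383627 / 6274678784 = -15748.65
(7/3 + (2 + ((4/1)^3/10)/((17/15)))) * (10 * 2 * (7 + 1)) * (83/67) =6759520/3417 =1978.20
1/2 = 0.50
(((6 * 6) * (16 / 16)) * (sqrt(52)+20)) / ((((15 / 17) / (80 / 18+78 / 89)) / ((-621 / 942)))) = -3894.29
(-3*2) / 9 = -2 / 3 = -0.67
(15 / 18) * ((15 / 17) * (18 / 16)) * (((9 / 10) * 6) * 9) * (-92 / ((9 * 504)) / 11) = -3105 / 41888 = -0.07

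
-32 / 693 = -0.05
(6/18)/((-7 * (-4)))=1/84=0.01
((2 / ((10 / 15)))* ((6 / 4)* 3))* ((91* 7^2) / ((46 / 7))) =842751 / 92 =9160.34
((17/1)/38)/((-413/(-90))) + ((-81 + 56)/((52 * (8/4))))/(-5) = 118795/816088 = 0.15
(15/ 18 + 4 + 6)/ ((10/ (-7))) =-91/ 12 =-7.58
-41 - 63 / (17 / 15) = -1642 / 17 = -96.59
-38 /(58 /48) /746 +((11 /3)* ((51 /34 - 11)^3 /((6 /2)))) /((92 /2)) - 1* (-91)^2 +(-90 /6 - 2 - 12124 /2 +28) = -514274498233 /35825904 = -14354.82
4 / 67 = 0.06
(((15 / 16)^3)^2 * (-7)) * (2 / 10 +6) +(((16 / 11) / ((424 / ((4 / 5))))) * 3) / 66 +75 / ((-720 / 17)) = -50412017635183 / 1613884293120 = -31.24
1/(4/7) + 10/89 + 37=13835/356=38.86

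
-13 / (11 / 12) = -156 / 11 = -14.18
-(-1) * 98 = 98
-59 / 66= -0.89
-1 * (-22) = 22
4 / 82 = 2 / 41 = 0.05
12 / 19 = 0.63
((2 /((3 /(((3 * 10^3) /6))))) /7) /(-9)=-1000 /189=-5.29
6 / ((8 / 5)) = 15 / 4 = 3.75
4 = 4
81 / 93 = 27 / 31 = 0.87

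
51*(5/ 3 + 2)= 187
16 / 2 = 8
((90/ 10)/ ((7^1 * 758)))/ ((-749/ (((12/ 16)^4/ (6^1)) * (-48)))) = 729/ 127174208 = 0.00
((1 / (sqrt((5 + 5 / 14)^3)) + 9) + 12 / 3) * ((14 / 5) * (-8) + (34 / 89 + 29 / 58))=-248963 / 890 - 134057 * sqrt(42) / 500625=-281.47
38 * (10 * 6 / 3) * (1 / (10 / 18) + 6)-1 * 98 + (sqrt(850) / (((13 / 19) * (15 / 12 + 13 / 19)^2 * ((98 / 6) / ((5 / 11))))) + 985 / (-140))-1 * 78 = 2743600 * sqrt(34) / 50471421 + 160859 / 28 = 5745.28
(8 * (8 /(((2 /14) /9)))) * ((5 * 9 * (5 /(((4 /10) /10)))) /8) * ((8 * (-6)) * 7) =-952560000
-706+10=-696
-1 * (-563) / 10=56.30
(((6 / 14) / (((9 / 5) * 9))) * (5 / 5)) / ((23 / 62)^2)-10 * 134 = -133955320 / 99981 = -1339.81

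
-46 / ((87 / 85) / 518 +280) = -2025380 / 12328487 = -0.16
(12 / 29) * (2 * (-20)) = -480 / 29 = -16.55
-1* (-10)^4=-10000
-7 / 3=-2.33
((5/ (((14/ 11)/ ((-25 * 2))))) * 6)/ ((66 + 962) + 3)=-1.14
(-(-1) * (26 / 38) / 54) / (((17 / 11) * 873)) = 143 / 15226866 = 0.00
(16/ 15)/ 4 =0.27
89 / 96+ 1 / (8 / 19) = 317 / 96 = 3.30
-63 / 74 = -0.85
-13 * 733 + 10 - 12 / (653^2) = -4058987283 / 426409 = -9519.00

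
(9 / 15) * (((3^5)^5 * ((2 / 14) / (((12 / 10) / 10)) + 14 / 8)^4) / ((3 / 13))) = 506147987585090544759 / 3073280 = 164693092586777.17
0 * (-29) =0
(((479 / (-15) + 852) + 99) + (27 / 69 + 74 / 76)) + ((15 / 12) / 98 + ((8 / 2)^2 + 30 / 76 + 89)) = 2635955239 / 2569560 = 1025.84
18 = 18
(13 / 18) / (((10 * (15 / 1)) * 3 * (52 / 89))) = 89 / 32400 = 0.00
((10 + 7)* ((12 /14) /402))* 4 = 68 /469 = 0.14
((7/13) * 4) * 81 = 2268/13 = 174.46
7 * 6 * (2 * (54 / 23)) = 4536 / 23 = 197.22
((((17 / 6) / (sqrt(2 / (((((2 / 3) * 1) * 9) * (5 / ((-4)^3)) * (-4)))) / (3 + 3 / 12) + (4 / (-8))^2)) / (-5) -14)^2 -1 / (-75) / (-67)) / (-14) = -1571893241119 / 171423322350 -455663104 * sqrt(15) / 255855705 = -16.07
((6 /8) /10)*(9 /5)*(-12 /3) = -27 /50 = -0.54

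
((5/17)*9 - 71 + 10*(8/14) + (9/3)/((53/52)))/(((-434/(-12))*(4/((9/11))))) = -5082723/15054809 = -0.34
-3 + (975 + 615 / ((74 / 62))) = 55029 / 37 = 1487.27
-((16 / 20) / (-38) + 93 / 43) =-8749 / 4085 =-2.14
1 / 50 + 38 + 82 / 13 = 28813 / 650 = 44.33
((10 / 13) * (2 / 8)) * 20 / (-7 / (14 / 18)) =-50 / 117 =-0.43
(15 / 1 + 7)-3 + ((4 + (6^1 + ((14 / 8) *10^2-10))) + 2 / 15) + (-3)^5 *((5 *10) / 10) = -15313 / 15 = -1020.87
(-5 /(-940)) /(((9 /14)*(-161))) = -1 /19458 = -0.00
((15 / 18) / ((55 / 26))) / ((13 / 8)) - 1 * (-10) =338 / 33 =10.24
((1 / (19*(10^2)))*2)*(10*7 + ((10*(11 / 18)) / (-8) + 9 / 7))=0.07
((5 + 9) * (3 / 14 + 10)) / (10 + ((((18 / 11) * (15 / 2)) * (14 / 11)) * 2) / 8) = 34606 / 3365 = 10.28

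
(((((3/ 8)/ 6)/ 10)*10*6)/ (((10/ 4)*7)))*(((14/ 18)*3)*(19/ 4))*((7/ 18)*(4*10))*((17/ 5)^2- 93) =-67697/ 225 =-300.88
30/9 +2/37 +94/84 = 7003/1554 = 4.51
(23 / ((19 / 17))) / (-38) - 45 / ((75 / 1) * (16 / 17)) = -34051 / 28880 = -1.18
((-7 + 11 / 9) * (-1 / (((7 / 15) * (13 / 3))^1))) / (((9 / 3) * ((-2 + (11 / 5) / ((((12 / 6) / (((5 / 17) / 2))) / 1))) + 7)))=1360 / 7371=0.18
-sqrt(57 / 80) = -sqrt(285) / 20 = -0.84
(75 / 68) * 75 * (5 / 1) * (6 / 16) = 155.10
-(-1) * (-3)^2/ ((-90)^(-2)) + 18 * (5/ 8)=291645/ 4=72911.25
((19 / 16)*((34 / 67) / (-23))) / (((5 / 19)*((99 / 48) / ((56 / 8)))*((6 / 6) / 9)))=-257754 / 84755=-3.04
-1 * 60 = -60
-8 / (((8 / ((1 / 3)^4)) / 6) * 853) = -0.00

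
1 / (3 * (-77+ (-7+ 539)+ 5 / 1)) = 1 / 1380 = 0.00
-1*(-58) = 58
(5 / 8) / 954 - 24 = -183163 / 7632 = -24.00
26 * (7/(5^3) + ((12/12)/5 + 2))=7332/125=58.66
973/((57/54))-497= 8071/19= 424.79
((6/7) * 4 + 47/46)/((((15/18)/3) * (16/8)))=12897/1610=8.01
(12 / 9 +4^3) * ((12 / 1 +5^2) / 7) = 1036 / 3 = 345.33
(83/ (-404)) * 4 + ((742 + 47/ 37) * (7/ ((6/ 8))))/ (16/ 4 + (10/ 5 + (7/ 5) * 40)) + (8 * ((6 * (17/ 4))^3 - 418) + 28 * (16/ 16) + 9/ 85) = 129446.17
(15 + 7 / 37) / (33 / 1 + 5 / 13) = 3653 / 8029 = 0.45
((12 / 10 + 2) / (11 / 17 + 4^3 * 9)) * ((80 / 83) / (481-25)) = 544 / 46377993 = 0.00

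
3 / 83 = 0.04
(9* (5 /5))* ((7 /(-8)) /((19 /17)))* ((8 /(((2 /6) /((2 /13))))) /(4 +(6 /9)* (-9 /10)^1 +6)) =-32130 /11609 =-2.77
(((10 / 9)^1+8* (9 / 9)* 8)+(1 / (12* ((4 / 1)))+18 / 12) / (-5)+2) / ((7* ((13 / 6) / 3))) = 48101 / 3640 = 13.21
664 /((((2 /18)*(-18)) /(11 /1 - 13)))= 664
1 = 1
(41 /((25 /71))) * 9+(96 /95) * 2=498741 /475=1049.98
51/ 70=0.73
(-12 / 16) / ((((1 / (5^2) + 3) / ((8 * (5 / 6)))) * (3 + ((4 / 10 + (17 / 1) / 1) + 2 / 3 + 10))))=-1875 / 35416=-0.05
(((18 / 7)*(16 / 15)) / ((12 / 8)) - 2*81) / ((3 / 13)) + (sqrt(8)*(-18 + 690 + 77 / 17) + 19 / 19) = -72773 / 105 + 23002*sqrt(2) / 17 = 1220.44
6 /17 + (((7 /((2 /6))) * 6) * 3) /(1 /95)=610476 /17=35910.35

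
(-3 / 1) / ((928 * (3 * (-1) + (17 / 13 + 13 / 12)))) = 117 / 22040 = 0.01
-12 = -12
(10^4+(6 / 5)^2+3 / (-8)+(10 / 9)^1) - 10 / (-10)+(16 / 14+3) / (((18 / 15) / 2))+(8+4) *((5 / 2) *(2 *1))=126883019 / 12600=10070.08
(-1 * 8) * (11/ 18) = -44/ 9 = -4.89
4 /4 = 1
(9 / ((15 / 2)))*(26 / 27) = 52 / 45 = 1.16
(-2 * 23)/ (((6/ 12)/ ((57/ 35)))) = -5244/ 35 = -149.83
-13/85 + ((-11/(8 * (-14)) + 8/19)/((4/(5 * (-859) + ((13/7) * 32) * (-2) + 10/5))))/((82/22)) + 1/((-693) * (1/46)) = -3163355436623/20557373760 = -153.88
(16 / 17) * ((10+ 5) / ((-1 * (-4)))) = 60 / 17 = 3.53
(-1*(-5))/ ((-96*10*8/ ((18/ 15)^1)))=-1/ 1280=-0.00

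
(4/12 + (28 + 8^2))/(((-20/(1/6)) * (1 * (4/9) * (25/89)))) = -24653/4000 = -6.16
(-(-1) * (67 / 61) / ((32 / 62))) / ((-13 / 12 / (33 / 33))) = -6231 / 3172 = -1.96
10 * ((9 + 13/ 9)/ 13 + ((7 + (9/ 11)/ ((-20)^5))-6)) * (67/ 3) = 497622329449/ 1235520000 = 402.76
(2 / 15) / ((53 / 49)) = 98 / 795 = 0.12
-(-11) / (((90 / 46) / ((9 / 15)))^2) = 5819 / 5625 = 1.03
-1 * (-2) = 2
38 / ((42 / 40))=760 / 21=36.19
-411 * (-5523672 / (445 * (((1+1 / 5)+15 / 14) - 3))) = -10594402896 / 1513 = -7002249.11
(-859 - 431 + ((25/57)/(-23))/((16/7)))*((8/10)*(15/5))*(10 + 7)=-92001331/1748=-52632.34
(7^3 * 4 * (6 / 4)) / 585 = 686 / 195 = 3.52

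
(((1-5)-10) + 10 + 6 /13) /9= -46 /117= -0.39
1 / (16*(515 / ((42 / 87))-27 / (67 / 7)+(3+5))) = 469 / 8044024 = 0.00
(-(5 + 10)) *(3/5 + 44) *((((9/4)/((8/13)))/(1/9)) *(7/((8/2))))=-4931199/128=-38524.99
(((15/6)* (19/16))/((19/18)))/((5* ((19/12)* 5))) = 27/380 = 0.07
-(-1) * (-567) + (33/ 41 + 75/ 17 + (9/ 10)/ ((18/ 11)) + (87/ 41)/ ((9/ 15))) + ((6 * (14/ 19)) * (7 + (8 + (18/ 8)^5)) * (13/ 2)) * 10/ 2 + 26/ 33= 11057808411497/ 1118768640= 9883.91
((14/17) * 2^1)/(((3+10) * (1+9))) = 14/1105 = 0.01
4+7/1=11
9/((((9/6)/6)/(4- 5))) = -36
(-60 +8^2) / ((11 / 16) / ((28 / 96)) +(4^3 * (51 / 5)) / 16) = 280 / 3021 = 0.09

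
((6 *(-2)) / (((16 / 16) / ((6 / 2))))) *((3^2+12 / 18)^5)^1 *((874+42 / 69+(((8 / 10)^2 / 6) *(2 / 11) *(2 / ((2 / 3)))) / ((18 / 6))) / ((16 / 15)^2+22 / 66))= -1361617694248528 / 753687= -1806608969.30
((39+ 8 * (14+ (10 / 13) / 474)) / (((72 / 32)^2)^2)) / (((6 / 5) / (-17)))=-83.47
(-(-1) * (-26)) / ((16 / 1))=-13 / 8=-1.62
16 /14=8 /7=1.14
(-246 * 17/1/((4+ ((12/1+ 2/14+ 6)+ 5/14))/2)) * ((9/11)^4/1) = -12194712/73205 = -166.58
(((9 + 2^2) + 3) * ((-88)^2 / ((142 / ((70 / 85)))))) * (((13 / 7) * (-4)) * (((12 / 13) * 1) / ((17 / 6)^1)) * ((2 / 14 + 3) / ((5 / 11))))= -8635613184 / 718165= -12024.55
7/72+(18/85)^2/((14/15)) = 105797/728280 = 0.15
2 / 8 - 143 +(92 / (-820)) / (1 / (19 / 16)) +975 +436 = 4159423 / 3280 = 1268.12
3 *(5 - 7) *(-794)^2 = -3782616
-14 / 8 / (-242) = 0.01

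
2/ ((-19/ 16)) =-32/ 19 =-1.68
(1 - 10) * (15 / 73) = -135 / 73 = -1.85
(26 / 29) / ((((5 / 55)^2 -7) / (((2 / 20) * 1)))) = -1573 / 122670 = -0.01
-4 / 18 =-2 / 9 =-0.22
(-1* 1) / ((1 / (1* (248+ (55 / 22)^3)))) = -2109 / 8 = -263.62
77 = 77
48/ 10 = 24/ 5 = 4.80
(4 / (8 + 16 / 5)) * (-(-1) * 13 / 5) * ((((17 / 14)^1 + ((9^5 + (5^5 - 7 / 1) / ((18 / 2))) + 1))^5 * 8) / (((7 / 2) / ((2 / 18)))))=305240890471138707307175942954103125 / 1750658061852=174357801287721520741929.30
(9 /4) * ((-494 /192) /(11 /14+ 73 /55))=-285285 /104128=-2.74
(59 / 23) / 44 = 59 / 1012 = 0.06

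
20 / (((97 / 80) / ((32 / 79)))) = 51200 / 7663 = 6.68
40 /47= 0.85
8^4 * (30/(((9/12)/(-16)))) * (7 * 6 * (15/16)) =-103219200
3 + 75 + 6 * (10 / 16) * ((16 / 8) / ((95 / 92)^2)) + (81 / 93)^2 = 148815891 / 1734605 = 85.79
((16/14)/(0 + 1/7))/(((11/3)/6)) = 144/11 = 13.09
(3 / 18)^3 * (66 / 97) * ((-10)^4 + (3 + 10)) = 110143 / 3492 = 31.54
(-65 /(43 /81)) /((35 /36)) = -37908 /301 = -125.94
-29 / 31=-0.94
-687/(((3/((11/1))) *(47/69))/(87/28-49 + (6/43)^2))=8782843641/51772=169644.67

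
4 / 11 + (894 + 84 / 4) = 10069 / 11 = 915.36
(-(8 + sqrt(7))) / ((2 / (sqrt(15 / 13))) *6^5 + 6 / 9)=-93312 *sqrt(195) / 2358180859- 11664 *sqrt(1365) / 2358180859 + 15 *sqrt(7) / 4716361718 + 60 / 2358180859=-0.00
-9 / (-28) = 9 / 28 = 0.32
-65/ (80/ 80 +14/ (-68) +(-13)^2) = -2210/ 5773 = -0.38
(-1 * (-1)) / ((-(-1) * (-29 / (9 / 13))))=-9 / 377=-0.02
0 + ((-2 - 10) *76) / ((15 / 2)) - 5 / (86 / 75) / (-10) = -104201 / 860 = -121.16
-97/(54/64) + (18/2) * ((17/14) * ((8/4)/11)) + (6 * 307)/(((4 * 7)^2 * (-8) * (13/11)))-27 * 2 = -2024769739/12108096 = -167.22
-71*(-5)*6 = 2130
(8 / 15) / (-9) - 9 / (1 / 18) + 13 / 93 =-677633 / 4185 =-161.92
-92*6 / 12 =-46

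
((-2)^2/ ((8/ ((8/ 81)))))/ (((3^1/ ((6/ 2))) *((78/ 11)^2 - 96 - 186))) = -242/ 1135539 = -0.00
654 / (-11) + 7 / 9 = -58.68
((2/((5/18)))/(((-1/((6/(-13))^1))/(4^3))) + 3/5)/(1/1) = 13863/65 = 213.28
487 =487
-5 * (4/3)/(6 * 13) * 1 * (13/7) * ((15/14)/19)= -25/2793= -0.01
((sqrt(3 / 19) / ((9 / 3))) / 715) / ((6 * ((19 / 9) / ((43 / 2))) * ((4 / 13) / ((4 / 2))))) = 0.00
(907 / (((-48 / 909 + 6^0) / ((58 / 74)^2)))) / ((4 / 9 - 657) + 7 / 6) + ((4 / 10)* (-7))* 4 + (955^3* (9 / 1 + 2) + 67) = 222039239421099864674 / 23175383455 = 9580822679.90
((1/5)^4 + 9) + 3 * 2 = 9376/625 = 15.00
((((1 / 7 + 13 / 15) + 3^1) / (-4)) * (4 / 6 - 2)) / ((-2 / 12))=-842 / 105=-8.02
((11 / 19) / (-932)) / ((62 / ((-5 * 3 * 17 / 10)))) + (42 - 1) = 90028033 / 2195792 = 41.00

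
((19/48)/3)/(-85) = -19/12240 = -0.00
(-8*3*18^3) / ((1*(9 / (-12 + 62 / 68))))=2931552 / 17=172444.24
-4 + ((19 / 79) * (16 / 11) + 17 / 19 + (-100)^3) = -16511045495 / 16511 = -1000002.76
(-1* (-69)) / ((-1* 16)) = -69 / 16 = -4.31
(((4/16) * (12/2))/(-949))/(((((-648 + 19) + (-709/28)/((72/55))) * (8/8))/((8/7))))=3456/1240398991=0.00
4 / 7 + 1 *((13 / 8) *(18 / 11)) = 995 / 308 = 3.23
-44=-44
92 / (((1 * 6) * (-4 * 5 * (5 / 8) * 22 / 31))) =-1426 / 825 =-1.73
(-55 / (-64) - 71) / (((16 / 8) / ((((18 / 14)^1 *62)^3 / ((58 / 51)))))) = -4972014555021 / 318304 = -15620333.25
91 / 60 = 1.52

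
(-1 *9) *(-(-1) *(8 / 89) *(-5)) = 360 / 89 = 4.04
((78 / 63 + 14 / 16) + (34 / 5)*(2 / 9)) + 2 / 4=10393 / 2520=4.12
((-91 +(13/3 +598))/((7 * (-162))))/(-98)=767/166698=0.00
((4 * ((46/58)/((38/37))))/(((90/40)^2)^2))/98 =217856/177140439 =0.00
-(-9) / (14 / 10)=45 / 7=6.43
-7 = -7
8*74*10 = 5920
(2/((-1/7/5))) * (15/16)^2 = -7875/128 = -61.52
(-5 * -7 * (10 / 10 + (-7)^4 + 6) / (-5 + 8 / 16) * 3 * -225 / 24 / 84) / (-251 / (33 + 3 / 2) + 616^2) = 865375 / 52363924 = 0.02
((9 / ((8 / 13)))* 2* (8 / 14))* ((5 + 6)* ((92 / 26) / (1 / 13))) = 59202 / 7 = 8457.43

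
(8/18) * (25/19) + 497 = 85087/171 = 497.58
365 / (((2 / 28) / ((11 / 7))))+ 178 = 8208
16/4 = 4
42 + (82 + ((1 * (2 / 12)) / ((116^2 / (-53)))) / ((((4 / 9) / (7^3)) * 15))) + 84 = 111935741 / 538240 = 207.97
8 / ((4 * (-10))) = -1 / 5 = -0.20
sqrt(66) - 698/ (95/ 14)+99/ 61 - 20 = -702587/ 5795+sqrt(66) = -113.12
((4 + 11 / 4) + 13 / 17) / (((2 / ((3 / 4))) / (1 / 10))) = 1533 / 5440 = 0.28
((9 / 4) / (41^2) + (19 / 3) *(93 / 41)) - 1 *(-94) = 728661 / 6724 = 108.37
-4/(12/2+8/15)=-30/49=-0.61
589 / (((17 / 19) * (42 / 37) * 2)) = 414067 / 1428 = 289.96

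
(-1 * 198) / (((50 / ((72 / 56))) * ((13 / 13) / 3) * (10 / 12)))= -16038 / 875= -18.33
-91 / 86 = -1.06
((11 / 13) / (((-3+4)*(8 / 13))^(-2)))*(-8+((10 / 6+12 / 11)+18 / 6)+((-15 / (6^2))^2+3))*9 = 5900 / 2197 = 2.69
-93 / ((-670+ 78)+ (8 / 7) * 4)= 651 / 4112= 0.16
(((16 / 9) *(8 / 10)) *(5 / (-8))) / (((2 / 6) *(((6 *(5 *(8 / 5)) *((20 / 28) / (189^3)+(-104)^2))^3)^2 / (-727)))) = 3703278237574490700934865411241549402868366749 / 37405089287399953472319599821485890545832199658672917682481635181348192780288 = 0.00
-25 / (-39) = 25 / 39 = 0.64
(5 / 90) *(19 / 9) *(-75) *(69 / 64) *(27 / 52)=-32775 / 6656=-4.92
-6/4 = -3/2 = -1.50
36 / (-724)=-9 / 181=-0.05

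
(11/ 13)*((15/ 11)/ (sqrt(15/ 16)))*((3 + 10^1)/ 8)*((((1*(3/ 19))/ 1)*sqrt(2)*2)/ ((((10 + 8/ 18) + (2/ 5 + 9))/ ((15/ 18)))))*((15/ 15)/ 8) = 225*sqrt(30)/ 271472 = 0.00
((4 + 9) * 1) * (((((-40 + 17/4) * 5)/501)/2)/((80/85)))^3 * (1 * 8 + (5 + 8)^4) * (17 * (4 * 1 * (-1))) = 3779470392720719125/21976667652096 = 171976.50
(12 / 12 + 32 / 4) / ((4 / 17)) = 153 / 4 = 38.25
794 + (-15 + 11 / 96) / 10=760811 / 960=792.51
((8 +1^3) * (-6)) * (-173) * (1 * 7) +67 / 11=65400.09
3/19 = 0.16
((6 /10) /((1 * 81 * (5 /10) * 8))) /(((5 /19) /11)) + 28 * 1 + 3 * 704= 5778209 /2700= 2140.08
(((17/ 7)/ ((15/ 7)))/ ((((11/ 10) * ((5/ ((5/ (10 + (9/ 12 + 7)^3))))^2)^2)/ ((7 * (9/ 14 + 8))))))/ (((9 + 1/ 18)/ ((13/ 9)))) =81570824192/ 419347207466907800169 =0.00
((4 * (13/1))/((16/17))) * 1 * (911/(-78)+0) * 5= -77435/24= -3226.46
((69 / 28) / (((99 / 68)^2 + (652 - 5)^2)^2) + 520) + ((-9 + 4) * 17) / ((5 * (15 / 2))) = 203681975132512409224058 / 393410974373886576345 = 517.73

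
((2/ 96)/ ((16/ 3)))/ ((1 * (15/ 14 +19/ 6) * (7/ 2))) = 3/ 11392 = 0.00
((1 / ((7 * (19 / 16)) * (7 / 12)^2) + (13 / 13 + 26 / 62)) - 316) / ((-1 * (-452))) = -15870590 / 22829051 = -0.70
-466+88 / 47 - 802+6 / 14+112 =-379567 / 329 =-1153.70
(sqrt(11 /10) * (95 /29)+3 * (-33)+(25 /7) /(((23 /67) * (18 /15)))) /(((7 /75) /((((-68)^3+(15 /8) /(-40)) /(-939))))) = -43899241565225 /135456384+329611525 * sqrt(110) /280448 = -311757.27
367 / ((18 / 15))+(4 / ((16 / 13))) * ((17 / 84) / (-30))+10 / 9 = 3093779 / 10080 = 306.92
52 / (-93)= -52 / 93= -0.56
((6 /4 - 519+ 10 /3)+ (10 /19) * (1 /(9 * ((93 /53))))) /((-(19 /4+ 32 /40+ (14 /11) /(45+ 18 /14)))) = 5396333250 /58541299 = 92.18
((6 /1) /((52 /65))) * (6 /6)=15 /2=7.50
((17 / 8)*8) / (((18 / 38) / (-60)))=-6460 / 3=-2153.33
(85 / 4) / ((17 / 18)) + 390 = 825 / 2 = 412.50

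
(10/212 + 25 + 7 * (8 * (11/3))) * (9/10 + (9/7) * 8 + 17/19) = 1177084487/422940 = 2783.10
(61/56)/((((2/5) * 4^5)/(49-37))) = 915/28672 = 0.03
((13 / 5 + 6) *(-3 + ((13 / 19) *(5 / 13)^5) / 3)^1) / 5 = -209874658 / 40699425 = -5.16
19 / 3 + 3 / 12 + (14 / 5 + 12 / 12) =623 / 60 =10.38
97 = 97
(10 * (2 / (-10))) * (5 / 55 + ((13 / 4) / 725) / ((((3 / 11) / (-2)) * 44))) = -17257 / 95700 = -0.18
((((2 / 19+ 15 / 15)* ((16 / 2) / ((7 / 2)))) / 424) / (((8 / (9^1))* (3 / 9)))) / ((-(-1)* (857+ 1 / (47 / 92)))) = 1269 / 54204796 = 0.00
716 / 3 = 238.67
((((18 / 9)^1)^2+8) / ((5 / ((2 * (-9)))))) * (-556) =120096 / 5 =24019.20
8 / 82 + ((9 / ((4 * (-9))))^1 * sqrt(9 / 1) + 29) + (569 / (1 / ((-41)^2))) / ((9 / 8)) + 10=1254970169 / 1476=850250.79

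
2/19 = 0.11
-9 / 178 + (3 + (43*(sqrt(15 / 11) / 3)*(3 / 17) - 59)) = -9977 / 178 + 43*sqrt(165) / 187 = -53.10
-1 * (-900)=900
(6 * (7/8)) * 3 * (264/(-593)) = -4158/593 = -7.01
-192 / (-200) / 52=6 / 325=0.02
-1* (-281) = 281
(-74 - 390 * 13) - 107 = -5251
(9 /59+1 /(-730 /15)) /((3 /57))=21603 /8614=2.51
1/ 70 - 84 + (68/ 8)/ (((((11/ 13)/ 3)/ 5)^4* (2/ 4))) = 1720535669311/ 1024870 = 1678784.30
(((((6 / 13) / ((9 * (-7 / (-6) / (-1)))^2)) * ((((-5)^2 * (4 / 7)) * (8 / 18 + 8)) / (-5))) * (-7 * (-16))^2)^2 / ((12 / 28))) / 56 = 1211314995200 / 18110547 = 66884.51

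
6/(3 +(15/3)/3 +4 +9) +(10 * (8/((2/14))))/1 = 29698/53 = 560.34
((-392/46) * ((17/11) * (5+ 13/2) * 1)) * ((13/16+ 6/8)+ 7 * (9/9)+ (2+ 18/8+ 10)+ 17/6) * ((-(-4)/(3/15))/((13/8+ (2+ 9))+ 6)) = -20508460/4917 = -4170.93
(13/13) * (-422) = -422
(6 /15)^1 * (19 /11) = 38 /55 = 0.69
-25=-25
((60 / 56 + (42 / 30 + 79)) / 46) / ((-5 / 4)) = -5703 / 4025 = -1.42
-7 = -7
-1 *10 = -10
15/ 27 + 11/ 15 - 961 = -43187/ 45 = -959.71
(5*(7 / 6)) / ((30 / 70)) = 245 / 18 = 13.61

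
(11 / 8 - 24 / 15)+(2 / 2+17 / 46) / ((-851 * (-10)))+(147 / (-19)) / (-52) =-14707347 / 193381240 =-0.08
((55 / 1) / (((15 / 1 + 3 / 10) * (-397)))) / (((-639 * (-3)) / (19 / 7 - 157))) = 22000 / 30188277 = 0.00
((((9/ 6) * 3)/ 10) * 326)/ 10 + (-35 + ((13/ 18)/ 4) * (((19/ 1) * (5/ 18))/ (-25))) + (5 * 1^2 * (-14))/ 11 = -9527197/ 356400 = -26.73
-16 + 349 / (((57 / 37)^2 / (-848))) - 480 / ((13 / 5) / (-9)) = -5197555136 / 42237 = -123056.92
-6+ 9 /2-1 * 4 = -11 /2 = -5.50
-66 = -66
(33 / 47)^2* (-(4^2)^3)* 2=-8921088 / 2209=-4038.52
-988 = -988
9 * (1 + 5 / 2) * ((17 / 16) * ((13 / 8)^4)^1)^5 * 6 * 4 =5100038530746565250018979905373 / 302231454903657293676544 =16874611.98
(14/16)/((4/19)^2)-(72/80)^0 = 2399/128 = 18.74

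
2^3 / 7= 8 / 7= 1.14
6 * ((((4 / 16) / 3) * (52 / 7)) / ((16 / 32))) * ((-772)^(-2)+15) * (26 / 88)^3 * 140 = 1276642569605 / 3173018816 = 402.34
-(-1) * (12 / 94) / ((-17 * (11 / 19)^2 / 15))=-32490 / 96679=-0.34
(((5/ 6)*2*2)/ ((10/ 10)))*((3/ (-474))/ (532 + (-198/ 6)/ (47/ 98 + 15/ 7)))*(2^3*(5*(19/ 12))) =-24415/ 9491139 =-0.00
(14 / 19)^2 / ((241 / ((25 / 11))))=4900 / 957011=0.01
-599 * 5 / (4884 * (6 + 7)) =-2995 / 63492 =-0.05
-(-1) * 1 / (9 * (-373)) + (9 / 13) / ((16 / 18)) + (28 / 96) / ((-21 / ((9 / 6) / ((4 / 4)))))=529079 / 698256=0.76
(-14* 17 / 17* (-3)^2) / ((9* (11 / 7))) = -8.91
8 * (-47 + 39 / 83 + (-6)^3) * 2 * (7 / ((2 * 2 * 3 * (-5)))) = 122024 / 249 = 490.06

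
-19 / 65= -0.29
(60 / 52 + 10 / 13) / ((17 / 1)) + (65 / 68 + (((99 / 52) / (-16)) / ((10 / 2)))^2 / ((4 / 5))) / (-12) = 94348583 / 2824273920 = 0.03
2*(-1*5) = -10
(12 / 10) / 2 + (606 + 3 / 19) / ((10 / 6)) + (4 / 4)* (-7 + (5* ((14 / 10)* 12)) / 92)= 782684 / 2185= 358.21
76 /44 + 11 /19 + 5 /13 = 7311 /2717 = 2.69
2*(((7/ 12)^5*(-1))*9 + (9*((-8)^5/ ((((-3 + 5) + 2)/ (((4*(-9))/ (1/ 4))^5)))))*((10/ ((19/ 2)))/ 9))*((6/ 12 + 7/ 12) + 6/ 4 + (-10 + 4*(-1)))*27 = -38425248758321243255539/ 116736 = -329163657811825343.13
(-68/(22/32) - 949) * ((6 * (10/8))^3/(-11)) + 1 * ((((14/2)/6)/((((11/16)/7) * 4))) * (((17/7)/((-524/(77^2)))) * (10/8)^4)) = 973653312875/24347136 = 39990.47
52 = 52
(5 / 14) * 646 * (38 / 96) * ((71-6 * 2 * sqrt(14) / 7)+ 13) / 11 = 30685 / 44-30685 * sqrt(14) / 2156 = 644.13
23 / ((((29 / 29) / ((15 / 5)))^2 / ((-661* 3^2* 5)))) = -6157215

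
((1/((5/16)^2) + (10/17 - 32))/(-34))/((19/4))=17996/137275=0.13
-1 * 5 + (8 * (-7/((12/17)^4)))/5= -649447/12960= -50.11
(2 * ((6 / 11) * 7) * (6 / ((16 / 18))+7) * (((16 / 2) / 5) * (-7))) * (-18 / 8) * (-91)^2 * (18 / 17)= 394407468 / 17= 23200439.29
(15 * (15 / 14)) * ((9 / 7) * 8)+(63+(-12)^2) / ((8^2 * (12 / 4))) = 521781 / 3136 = 166.38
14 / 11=1.27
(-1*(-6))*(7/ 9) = 14/ 3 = 4.67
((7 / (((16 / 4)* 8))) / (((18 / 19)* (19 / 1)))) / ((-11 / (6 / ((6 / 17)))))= -119 / 6336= -0.02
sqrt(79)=8.89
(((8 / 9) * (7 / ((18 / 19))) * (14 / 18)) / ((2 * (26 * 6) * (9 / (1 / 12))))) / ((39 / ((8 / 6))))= 931 / 179627058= 0.00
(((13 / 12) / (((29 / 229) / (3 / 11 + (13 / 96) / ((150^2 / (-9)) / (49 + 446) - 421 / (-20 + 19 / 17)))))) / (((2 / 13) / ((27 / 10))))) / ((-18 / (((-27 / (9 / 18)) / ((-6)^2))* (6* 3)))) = 18852895816443 / 298369223680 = 63.19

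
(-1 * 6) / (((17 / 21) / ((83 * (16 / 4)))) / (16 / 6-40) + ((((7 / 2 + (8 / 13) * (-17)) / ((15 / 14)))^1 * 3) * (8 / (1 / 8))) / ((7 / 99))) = 101512320 / 298502444113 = 0.00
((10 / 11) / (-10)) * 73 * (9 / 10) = -657 / 110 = -5.97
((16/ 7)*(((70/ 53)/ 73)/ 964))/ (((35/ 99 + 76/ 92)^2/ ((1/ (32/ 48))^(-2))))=23043240/ 1681774633421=0.00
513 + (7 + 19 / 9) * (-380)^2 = 11845417 / 9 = 1316157.44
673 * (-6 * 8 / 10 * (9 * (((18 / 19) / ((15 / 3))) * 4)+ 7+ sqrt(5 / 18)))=-21207576 / 475-2692 * sqrt(10) / 5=-46350.10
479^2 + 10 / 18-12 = 2064866 / 9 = 229429.56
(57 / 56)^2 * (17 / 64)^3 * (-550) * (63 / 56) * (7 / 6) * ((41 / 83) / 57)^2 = -6813471225 / 6472381497344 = -0.00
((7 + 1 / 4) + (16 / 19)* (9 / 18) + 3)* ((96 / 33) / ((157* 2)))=0.10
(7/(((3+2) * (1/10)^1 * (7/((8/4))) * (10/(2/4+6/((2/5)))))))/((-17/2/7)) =-434/85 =-5.11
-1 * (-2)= 2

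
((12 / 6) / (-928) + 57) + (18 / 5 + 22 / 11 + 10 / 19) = 2782513 / 44080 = 63.12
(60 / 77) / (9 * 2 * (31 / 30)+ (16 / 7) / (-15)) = 900 / 21307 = 0.04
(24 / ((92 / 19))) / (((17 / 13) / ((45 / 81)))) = 2470 / 1173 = 2.11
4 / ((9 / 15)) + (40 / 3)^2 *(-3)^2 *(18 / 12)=7220 / 3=2406.67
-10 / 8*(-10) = 25 / 2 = 12.50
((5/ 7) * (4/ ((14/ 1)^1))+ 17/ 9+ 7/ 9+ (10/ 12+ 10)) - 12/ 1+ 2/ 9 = 1699/ 882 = 1.93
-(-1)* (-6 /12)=-1 /2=-0.50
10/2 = 5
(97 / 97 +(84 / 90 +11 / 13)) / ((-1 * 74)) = -271 / 7215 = -0.04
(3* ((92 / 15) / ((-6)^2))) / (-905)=-23 / 40725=-0.00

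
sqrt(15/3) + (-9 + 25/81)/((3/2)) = -1408/243 + sqrt(5) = -3.56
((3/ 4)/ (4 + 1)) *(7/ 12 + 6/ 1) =79/ 80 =0.99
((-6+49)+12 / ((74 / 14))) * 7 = 11725 / 37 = 316.89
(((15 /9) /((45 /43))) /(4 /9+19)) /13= 43 /6825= 0.01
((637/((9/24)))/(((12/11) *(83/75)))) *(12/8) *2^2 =700700/83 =8442.17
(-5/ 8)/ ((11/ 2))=-5/ 44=-0.11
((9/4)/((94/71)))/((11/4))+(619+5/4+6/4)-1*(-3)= 1293261/2068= 625.37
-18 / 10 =-9 / 5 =-1.80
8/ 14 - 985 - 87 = -7500/ 7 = -1071.43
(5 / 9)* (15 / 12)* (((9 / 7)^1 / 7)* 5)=125 / 196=0.64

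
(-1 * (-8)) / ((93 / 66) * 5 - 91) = -176 / 1847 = -0.10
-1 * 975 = -975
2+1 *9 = 11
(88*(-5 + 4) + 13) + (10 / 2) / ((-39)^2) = -114070 / 1521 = -75.00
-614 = -614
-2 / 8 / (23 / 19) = -19 / 92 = -0.21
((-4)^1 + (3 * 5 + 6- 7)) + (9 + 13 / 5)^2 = 3614 / 25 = 144.56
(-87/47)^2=7569/2209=3.43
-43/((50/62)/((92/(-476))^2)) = -705157/354025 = -1.99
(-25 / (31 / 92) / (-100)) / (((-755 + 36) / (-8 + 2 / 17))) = 3082 / 378913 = 0.01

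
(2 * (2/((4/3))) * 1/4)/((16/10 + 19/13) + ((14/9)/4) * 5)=1755/11714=0.15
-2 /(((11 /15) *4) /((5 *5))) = -375 /22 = -17.05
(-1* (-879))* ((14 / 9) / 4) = 2051 / 6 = 341.83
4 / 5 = 0.80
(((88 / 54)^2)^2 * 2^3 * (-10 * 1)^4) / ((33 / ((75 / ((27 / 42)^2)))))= 133568512000000 / 43046721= 3102873.09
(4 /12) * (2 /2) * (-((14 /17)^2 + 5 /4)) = -743 /1156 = -0.64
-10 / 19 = -0.53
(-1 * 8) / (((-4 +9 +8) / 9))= -72 / 13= -5.54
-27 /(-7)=27 /7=3.86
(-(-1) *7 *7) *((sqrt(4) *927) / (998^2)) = 45423 / 498002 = 0.09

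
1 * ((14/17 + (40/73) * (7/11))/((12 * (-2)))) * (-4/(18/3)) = 889/27302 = 0.03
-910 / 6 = -455 / 3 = -151.67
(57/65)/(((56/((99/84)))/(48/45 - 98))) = -1.79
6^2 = 36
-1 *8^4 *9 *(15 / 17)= -552960 / 17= -32527.06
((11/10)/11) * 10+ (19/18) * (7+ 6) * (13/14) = 3463/252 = 13.74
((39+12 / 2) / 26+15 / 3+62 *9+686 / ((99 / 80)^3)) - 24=22773465641 / 25227774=902.71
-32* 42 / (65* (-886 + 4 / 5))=672 / 28769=0.02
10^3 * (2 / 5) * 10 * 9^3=2916000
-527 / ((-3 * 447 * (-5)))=-527 / 6705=-0.08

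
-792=-792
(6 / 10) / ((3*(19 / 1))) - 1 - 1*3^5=-23179 / 95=-243.99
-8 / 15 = -0.53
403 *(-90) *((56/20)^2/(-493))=1421784/2465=576.79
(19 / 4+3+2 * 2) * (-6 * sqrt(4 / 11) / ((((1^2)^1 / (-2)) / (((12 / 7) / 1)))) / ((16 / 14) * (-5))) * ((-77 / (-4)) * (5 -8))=8883 * sqrt(11) / 20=1473.08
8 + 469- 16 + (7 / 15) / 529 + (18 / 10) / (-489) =119251217 / 258681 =461.00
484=484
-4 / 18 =-2 / 9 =-0.22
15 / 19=0.79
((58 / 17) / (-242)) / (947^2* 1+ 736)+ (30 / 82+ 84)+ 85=12820360450171 / 75696252665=169.37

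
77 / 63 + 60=551 / 9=61.22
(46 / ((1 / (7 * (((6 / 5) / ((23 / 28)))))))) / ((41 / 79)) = 185808 / 205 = 906.38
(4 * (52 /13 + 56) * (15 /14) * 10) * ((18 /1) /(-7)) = -324000 /49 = -6612.24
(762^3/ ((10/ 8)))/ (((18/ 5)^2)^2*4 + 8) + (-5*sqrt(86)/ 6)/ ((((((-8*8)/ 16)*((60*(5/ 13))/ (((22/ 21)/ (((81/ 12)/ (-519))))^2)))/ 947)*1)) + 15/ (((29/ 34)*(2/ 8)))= 89166332398*sqrt(86)/ 1607445 + 802050295020/ 1540277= 1035133.67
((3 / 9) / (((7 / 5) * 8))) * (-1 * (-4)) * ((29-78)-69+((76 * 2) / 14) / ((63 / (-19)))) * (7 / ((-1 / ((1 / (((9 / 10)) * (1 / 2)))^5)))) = 427856000000 / 78121827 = 5476.78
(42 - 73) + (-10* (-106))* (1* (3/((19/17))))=2814.26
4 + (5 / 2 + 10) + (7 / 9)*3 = 113 / 6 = 18.83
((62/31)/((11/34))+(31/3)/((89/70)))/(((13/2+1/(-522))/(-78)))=-71297109/415096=-171.76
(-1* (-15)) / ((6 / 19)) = 95 / 2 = 47.50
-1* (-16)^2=-256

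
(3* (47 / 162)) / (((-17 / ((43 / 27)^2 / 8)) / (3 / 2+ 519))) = -30155341 / 3569184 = -8.45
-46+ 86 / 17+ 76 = 596 / 17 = 35.06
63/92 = 0.68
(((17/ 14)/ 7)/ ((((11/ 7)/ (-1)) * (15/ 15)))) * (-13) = 221/ 154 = 1.44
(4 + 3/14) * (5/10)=59/28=2.11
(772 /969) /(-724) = -193 /175389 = -0.00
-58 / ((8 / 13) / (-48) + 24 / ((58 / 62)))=-131196 / 58003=-2.26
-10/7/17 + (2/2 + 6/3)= 347/119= 2.92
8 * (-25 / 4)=-50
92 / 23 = 4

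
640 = 640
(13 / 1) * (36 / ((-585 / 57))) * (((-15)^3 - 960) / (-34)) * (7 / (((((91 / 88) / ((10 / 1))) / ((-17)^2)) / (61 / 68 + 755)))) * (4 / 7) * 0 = 0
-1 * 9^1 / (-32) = 9 / 32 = 0.28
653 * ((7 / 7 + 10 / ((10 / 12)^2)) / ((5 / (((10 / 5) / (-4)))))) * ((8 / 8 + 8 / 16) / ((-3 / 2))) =50281 / 50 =1005.62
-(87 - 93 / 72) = -85.71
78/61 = 1.28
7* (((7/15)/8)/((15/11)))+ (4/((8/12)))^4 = 2333339/1800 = 1296.30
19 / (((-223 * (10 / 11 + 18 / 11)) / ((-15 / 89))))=0.01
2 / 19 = 0.11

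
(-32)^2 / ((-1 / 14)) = -14336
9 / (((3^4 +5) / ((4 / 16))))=9 / 344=0.03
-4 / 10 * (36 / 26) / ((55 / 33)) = -108 / 325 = -0.33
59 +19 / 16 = 963 / 16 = 60.19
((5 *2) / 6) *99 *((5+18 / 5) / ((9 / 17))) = 8041 / 3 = 2680.33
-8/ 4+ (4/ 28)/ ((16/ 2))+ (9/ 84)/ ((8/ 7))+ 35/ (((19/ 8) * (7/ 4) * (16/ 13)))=21083/ 4256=4.95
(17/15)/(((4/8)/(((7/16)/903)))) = 17/15480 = 0.00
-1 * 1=-1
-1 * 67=-67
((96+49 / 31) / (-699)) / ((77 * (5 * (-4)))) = 55 / 606732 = 0.00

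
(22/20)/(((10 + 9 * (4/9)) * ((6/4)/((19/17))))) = 209/3570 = 0.06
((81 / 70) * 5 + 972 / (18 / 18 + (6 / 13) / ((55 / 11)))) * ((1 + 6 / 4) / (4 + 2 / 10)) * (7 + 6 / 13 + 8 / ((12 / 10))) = 1362609225 / 180908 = 7532.06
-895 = -895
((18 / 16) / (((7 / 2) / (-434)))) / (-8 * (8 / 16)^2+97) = -279 / 190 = -1.47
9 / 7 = 1.29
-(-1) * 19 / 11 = 19 / 11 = 1.73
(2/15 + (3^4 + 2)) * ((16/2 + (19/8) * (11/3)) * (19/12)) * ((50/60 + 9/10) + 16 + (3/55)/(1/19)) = 29424265621/712800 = 41279.83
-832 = -832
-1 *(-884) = 884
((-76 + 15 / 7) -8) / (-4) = 20.46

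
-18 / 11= -1.64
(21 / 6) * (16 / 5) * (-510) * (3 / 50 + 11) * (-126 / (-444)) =-16583364 / 925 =-17927.96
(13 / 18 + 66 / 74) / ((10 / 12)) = 215 / 111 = 1.94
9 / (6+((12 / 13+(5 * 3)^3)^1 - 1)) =117 / 43952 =0.00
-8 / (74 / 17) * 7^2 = -3332 / 37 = -90.05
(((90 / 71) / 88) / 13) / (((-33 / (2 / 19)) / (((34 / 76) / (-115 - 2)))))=0.00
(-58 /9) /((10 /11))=-7.09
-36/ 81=-4/ 9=-0.44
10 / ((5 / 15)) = 30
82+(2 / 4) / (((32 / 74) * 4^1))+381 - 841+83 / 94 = -2266997 / 6016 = -376.83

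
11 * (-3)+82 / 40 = -619 / 20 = -30.95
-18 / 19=-0.95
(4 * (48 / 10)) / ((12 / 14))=112 / 5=22.40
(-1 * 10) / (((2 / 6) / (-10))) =300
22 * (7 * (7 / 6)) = 179.67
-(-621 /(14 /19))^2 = -139216401 /196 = -710287.76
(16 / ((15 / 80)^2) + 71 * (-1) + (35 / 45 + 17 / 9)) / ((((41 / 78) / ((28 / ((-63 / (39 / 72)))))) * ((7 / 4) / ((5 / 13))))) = -905060 / 23247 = -38.93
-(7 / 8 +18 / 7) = -193 / 56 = -3.45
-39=-39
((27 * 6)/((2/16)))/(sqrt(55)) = 1296 * sqrt(55)/55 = 174.75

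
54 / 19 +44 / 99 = 562 / 171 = 3.29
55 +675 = 730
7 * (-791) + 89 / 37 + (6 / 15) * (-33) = -1026342 / 185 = -5547.79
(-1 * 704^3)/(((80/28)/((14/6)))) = -4274192384/15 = -284946158.93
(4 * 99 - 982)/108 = -293/54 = -5.43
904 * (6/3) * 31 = 56048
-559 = -559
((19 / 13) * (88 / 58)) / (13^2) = 0.01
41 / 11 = 3.73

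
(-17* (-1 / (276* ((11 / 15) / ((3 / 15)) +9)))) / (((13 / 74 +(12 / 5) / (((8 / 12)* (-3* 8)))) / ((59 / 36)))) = 185555 / 597816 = 0.31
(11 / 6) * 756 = 1386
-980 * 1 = -980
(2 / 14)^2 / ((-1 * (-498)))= 0.00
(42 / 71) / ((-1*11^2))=-42 / 8591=-0.00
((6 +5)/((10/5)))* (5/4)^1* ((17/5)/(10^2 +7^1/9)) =1683/7256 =0.23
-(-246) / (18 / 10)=410 / 3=136.67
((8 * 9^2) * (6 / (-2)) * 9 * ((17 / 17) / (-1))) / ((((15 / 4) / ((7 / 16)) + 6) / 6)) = 122472 / 17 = 7204.24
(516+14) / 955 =106 / 191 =0.55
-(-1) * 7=7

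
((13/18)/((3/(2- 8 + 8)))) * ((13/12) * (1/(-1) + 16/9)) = 1183/2916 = 0.41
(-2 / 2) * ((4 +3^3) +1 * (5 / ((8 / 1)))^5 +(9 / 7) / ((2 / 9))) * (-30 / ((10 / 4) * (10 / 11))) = 55833591 / 114688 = 486.83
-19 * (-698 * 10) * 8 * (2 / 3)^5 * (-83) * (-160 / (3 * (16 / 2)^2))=7044774400 / 729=9663613.72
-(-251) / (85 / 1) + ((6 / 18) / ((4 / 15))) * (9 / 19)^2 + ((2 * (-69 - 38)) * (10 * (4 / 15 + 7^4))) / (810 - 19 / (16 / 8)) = -3782445921553 / 589520220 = -6416.14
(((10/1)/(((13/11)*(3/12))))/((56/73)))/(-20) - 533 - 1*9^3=-1264.21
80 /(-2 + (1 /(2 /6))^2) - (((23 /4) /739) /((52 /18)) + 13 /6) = 14944145 /1613976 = 9.26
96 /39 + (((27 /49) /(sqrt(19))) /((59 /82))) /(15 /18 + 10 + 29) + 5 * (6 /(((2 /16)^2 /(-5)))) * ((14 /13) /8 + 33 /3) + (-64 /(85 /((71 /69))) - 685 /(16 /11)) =-107361.55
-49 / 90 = -0.54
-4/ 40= -1/ 10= -0.10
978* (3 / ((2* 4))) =1467 / 4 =366.75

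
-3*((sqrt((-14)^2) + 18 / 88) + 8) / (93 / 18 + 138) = -0.47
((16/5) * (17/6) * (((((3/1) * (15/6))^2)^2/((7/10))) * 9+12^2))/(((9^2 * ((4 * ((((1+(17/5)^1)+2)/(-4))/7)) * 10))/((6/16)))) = -4318357/23040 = -187.43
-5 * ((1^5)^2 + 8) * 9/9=-45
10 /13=0.77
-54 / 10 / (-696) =9 / 1160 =0.01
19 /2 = 9.50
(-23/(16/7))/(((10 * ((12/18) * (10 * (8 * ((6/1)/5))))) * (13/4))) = -161/33280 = -0.00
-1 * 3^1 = -3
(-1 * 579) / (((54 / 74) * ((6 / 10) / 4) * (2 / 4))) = -10579.26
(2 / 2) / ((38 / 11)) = 11 / 38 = 0.29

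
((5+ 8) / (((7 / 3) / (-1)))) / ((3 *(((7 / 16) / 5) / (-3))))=63.67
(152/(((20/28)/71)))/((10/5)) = 37772/5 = 7554.40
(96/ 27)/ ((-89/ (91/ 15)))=-2912/ 12015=-0.24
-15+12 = -3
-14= -14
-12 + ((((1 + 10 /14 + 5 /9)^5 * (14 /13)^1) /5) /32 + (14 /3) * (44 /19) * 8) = 16132731730769 /215500506480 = 74.86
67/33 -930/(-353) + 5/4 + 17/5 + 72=18944737/232980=81.31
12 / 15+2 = 14 / 5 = 2.80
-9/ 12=-3/ 4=-0.75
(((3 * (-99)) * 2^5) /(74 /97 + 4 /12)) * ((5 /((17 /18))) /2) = -11314080 /493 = -22949.45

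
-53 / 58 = -0.91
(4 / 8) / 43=1 / 86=0.01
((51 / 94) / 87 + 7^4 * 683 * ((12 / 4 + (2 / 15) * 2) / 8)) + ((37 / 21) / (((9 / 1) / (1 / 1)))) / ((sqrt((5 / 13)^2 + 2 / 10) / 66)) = 5291 * sqrt(30) / 1323 + 109522866941 / 163560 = 669640.80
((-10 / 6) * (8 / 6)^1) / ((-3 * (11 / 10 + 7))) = 200 / 2187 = 0.09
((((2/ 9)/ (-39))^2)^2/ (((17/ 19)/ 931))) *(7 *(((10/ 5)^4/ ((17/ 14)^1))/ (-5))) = -443781632/ 21932912849445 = -0.00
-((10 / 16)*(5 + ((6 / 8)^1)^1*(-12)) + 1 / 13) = 63 / 26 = 2.42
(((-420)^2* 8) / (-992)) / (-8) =11025 / 62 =177.82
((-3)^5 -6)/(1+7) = -249/8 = -31.12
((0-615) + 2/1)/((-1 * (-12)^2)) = 613/144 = 4.26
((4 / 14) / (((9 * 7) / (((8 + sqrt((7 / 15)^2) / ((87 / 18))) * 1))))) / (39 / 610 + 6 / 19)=5442664 / 56284389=0.10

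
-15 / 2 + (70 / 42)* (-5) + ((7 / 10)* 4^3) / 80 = -2291 / 150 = -15.27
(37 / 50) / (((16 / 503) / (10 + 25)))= 130277 / 160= 814.23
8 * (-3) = -24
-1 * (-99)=99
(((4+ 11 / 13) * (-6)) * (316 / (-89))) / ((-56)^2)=2133 / 64792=0.03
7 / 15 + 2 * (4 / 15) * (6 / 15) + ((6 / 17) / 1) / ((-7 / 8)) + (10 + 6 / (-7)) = 28023 / 2975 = 9.42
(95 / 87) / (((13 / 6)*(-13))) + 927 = 4543037 / 4901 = 926.96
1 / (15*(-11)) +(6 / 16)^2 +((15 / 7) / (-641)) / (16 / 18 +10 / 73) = 2096686699 / 15967976640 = 0.13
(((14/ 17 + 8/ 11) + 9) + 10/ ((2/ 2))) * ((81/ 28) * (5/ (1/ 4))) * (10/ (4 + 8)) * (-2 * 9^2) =-30016575/ 187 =-160516.44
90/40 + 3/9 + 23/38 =727/228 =3.19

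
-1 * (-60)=60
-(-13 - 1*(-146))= -133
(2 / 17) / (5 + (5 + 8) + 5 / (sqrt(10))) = 72 / 10931 - 2 * sqrt(10) / 10931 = 0.01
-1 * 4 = -4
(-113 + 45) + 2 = -66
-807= -807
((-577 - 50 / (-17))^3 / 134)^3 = -802874865030048894969323817397438239 / 285334763990937688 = -2813799670956141977.47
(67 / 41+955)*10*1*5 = 1961100 / 41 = 47831.71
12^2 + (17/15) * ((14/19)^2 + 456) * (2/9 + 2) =12610784/9747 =1293.81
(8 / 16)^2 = 0.25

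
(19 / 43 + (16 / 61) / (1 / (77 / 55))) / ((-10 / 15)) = -31833 / 26230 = -1.21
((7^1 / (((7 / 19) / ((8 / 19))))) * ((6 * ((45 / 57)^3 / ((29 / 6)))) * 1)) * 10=9720000 / 198911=48.87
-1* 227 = -227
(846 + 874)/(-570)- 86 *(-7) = 34142/57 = 598.98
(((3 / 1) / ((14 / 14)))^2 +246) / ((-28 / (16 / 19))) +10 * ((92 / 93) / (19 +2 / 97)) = -32629556 / 4564161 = -7.15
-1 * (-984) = 984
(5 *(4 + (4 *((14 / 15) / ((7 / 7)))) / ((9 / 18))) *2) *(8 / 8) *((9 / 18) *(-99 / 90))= -946 / 15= -63.07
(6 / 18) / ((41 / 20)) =20 / 123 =0.16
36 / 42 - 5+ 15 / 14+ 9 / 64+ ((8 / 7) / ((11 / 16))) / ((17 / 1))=-237339 / 83776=-2.83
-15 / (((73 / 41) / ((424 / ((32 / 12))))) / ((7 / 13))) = -721.28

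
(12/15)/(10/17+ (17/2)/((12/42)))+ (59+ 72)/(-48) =-1338209/495120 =-2.70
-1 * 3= -3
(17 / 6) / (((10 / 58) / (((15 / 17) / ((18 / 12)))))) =29 / 3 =9.67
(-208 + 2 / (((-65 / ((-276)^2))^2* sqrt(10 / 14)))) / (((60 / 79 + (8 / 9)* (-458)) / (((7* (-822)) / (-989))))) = 212736888 / 71434481-516081100356864* sqrt(35) / 65611017875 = -46531.54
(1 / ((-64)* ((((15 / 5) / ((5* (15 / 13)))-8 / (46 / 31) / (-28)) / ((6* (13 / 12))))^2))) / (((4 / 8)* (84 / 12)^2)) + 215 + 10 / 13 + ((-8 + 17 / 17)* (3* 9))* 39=-97935125056021 / 13687105536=-7155.28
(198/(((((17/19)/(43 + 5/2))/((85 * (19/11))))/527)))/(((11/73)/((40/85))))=26763052680/11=2433004789.09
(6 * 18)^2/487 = 23.95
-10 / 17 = -0.59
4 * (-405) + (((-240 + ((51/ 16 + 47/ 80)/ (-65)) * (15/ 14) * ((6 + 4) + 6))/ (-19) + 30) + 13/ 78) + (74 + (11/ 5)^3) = -1935401131/ 1296750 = -1492.50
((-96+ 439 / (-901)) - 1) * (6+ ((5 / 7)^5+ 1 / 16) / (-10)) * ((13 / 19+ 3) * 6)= -12876.35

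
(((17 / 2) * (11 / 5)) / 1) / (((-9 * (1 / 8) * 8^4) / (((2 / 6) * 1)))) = -0.00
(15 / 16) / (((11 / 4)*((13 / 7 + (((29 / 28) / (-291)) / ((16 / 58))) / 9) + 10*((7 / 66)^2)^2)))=0.18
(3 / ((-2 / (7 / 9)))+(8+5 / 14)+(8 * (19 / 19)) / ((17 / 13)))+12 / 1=9035 / 357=25.31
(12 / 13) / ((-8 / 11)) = -33 / 26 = -1.27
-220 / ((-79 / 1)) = 220 / 79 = 2.78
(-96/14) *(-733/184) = 27.32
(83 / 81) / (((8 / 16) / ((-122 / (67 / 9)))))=-20252 / 603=-33.59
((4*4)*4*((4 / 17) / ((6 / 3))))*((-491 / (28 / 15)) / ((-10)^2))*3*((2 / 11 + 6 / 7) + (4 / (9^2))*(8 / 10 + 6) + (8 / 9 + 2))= -522274736 / 2061675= -253.33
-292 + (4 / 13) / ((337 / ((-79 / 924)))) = -295507291 / 1012011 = -292.00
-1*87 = -87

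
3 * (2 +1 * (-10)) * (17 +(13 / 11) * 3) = -5424 / 11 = -493.09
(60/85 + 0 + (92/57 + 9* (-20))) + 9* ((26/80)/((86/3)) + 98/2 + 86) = 3458100839/3333360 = 1037.42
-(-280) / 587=280 / 587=0.48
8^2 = 64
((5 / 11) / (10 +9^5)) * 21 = 15 / 92807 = 0.00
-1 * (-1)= 1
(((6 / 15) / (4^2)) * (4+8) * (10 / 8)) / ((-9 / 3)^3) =-1 / 72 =-0.01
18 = 18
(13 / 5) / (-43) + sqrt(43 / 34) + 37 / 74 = 189 / 430 + sqrt(1462) / 34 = 1.56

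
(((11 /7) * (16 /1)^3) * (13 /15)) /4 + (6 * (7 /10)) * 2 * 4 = 29992 /21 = 1428.19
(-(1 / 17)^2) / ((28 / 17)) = -1 / 476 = -0.00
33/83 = 0.40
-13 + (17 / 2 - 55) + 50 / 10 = -109 / 2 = -54.50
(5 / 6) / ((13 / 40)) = 100 / 39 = 2.56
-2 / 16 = -1 / 8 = -0.12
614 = 614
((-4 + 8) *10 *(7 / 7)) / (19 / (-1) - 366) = -8 / 77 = -0.10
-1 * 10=-10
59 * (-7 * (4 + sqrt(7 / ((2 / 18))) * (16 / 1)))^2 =1110144 * sqrt(7) + 46672304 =49609468.94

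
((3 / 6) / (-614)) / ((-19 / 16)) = 4 / 5833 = 0.00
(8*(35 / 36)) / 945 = 2 / 243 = 0.01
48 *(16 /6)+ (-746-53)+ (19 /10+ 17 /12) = -40061 /60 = -667.68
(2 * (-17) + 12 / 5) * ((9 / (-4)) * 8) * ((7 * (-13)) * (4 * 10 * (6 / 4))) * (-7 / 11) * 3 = 65218608 / 11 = 5928964.36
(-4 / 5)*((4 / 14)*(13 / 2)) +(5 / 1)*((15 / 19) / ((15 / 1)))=-813 / 665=-1.22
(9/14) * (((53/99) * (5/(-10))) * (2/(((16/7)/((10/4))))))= -265/704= -0.38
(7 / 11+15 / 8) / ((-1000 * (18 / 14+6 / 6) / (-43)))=66521 / 1408000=0.05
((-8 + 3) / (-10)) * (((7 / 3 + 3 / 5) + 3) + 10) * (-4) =-478 / 15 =-31.87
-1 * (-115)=115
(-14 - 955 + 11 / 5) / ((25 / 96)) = -464064 / 125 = -3712.51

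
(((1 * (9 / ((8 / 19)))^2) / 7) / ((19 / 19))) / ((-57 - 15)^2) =361 / 28672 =0.01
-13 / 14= -0.93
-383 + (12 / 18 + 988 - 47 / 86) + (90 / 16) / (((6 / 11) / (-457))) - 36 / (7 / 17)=-4195.12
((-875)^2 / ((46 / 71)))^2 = 2954941650390625 / 2116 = 1396475260108.99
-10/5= -2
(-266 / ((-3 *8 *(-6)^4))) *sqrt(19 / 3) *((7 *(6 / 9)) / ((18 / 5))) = 4655 *sqrt(57) / 1259712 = 0.03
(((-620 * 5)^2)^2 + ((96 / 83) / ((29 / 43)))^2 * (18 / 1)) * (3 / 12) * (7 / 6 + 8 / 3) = 1538284998962969339872 / 17380947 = 88504095833384.07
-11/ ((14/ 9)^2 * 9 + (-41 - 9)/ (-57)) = -1881/ 3874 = -0.49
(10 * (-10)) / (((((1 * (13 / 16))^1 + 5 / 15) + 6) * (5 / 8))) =-7680 / 343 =-22.39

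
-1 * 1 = -1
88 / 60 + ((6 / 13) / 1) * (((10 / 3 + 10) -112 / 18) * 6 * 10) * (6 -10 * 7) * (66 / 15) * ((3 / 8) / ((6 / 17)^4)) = -2351948786 / 1755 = -1340141.76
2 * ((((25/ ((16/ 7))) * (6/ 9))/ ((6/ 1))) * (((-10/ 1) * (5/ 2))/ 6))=-4375/ 432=-10.13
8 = 8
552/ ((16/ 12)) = 414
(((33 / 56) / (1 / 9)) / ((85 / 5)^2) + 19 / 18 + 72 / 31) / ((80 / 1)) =15336283 / 361226880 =0.04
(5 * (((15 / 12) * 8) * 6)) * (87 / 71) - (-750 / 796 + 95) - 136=3886827 / 28258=137.55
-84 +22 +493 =431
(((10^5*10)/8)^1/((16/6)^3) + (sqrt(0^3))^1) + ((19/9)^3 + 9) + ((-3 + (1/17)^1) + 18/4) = 5244134219/793152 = 6611.76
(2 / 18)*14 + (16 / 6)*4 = 110 / 9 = 12.22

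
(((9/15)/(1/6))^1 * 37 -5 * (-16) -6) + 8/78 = 40424/195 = 207.30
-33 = -33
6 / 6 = 1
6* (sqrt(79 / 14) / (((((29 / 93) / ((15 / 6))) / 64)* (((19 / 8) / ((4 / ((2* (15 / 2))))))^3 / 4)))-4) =-24 + 130023424* sqrt(1106) / 104428275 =17.41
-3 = -3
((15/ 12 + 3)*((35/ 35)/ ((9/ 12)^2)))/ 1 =68/ 9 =7.56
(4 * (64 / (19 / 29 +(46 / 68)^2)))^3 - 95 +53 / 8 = 5056781943512792964997 / 415327913181000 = 12175396.31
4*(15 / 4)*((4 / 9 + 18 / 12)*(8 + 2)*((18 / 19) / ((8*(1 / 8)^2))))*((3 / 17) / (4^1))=31500 / 323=97.52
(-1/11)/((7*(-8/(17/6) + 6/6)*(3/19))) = 323/7161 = 0.05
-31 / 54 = -0.57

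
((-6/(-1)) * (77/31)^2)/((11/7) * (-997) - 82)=-83006/3696967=-0.02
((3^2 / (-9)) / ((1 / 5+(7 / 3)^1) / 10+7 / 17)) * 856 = -136425 / 106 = -1287.03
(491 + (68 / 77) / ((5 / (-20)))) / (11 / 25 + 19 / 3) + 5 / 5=2854241 / 39116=72.97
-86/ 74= -43/ 37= -1.16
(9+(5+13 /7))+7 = 160 /7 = 22.86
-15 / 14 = -1.07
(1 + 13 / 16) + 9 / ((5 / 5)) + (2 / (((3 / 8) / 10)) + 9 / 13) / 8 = 10961 / 624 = 17.57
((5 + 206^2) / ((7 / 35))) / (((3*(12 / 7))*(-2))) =-495145 / 24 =-20631.04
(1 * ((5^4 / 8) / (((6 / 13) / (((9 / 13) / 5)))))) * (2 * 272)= 12750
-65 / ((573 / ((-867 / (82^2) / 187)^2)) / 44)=-0.00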